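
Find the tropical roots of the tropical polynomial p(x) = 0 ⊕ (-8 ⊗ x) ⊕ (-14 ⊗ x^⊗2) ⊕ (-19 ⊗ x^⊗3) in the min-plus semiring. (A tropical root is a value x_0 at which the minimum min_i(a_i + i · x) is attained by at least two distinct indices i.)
Roots: {5, 6, 8}

Each tropical root is a break point of the lower envelope of the lines y = a_i + i · x (there are 4 lines, with slopes 0, 1, ..., 3). Only the lines that attain the minimum somewhere contribute to roots; other lines are dominated. Here the surviving (envelope) indices are i = 3, i = 2, i = 1, i = 0.
Intersections between consecutive envelope lines give the roots: for adjacent envelope indices i < j the intersection is x = (a_i − a_j) / (j − i). Reading off the sorted break points: {5, 6, 8}.
Verification: at each break x_0, at least two indices attain the minimum of min_i(a_i + i · x_0).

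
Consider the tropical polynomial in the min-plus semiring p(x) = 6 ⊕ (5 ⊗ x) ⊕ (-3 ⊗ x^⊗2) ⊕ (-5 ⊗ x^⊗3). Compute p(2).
p(2) = 1

A tropical monomial a ⊗ x^⊗i evaluates to a + i · x. Evaluating each term at x = 2:
  Term 0 contributes 6 + 0 · 2 = 6
  Term 1 contributes 5 + 1 · 2 = 7
  Term 2 contributes -3 + 2 · 2 = 1
  Term 3 contributes -5 + 3 · 2 = 1
p(2) = ⊕ of these = min[6, 7, 1, 1] = 1.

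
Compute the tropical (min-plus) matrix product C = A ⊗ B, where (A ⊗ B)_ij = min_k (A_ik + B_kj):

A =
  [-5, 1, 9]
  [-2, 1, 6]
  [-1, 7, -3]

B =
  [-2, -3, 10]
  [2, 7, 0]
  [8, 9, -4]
A ⊗ B =
  [-7, -8, 1]
  [-4, -5, 1]
  [-3, -4, -7]

Apply the min-plus product entry-by-entry:
  C[0][0] = min over k of (A[0][0] + B[0][0] = -5 + -2 = -7, A[0][1] + B[1][0] = 1 + 2 = 3, A[0][2] + B[2][0] = 9 + 8 = 17) = -7 (attained at k = 0)
  C[0][1] = min over k of (A[0][0] + B[0][1] = -5 + -3 = -8, A[0][1] + B[1][1] = 1 + 7 = 8, A[0][2] + B[2][1] = 9 + 9 = 18) = -8 (attained at k = 0)
  C[0][2] = min over k of (A[0][0] + B[0][2] = -5 + 10 = 5, A[0][1] + B[1][2] = 1 + 0 = 1, A[0][2] + B[2][2] = 9 + -4 = 5) = 1 (attained at k = 1)
  C[1][0] = min over k of (A[1][0] + B[0][0] = -2 + -2 = -4, A[1][1] + B[1][0] = 1 + 2 = 3, A[1][2] + B[2][0] = 6 + 8 = 14) = -4 (attained at k = 0)
  C[1][1] = min over k of (A[1][0] + B[0][1] = -2 + -3 = -5, A[1][1] + B[1][1] = 1 + 7 = 8, A[1][2] + B[2][1] = 6 + 9 = 15) = -5 (attained at k = 0)
  C[1][2] = min over k of (A[1][0] + B[0][2] = -2 + 10 = 8, A[1][1] + B[1][2] = 1 + 0 = 1, A[1][2] + B[2][2] = 6 + -4 = 2) = 1 (attained at k = 1)
  C[2][0] = min over k of (A[2][0] + B[0][0] = -1 + -2 = -3, A[2][1] + B[1][0] = 7 + 2 = 9, A[2][2] + B[2][0] = -3 + 8 = 5) = -3 (attained at k = 0)
  C[2][1] = min over k of (A[2][0] + B[0][1] = -1 + -3 = -4, A[2][1] + B[1][1] = 7 + 7 = 14, A[2][2] + B[2][1] = -3 + 9 = 6) = -4 (attained at k = 0)
  C[2][2] = min over k of (A[2][0] + B[0][2] = -1 + 10 = 9, A[2][1] + B[1][2] = 7 + 0 = 7, A[2][2] + B[2][2] = -3 + -4 = -7) = -7 (attained at k = 2)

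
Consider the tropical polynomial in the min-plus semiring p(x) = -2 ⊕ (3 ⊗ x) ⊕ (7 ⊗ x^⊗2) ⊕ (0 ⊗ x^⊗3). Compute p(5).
p(5) = -2

A tropical monomial a ⊗ x^⊗i evaluates to a + i · x. Evaluating each term at x = 5:
  Term 0 contributes -2 + 0 · 5 = -2
  Term 1 contributes 3 + 1 · 5 = 8
  Term 2 contributes 7 + 2 · 5 = 17
  Term 3 contributes 0 + 3 · 5 = 15
p(5) = ⊕ of these = min[-2, 8, 17, 15] = -2.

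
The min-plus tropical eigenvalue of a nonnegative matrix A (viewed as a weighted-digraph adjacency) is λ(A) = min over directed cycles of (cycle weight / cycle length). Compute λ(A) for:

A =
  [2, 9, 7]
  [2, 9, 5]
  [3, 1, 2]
λ(A) = 2

Enumerate directed cycles and compute their means (weight / length). Sample:
  cycle 0 → 0: weight = 2, length = 1, mean = 2/1 ≈ 2.000
  cycle 1 → 1: weight = 9, length = 1, mean = 9/1 ≈ 9.000
  cycle 2 → 2: weight = 2, length = 1, mean = 2/1 ≈ 2.000
  cycle 0 → 1 → 0: weight = 11, length = 2, mean = 11/2 ≈ 5.500
  cycle 0 → 2 → 0: weight = 10, length = 2, mean = 10/2 ≈ 5.000
  cycle 1 → 0 → 1: weight = 11, length = 2, mean = 11/2 ≈ 5.500
Minimum mean = 2.000, attained e.g. along the cycle 0 → 0 with weight 2 and length 1. So λ(A) = 2/1 = 2.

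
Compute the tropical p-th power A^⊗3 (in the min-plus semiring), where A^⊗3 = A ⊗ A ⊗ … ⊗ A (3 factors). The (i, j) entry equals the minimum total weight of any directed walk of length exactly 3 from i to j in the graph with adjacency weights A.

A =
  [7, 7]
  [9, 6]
A^⊗3 =
  [21, 19]
  [21, 18]

Each entry (A^⊗3)_ij equals the minimum over all length-3 walks i = v_0 → v_1 → … → v_3 = j of Σ_t A[v_t][v_{t+1}]. For example, for (i, j) = (0, 1) we minimise over 4 possible intermediate vertex sequences; the minimum is 19, attained along the walk 0 → 1 → 1 → 1.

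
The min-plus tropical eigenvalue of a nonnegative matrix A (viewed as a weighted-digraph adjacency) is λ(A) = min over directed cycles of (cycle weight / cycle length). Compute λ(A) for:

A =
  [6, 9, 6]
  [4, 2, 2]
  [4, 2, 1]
λ(A) = 1

Enumerate directed cycles and compute their means (weight / length). Sample:
  cycle 0 → 0: weight = 6, length = 1, mean = 6/1 ≈ 6.000
  cycle 1 → 1: weight = 2, length = 1, mean = 2/1 ≈ 2.000
  cycle 2 → 2: weight = 1, length = 1, mean = 1/1 ≈ 1.000
  cycle 0 → 1 → 0: weight = 13, length = 2, mean = 13/2 ≈ 6.500
  cycle 0 → 2 → 0: weight = 10, length = 2, mean = 10/2 ≈ 5.000
  cycle 1 → 0 → 1: weight = 13, length = 2, mean = 13/2 ≈ 6.500
Minimum mean = 1.000, attained e.g. along the cycle 2 → 2 with weight 1 and length 1. So λ(A) = 1/1 = 1.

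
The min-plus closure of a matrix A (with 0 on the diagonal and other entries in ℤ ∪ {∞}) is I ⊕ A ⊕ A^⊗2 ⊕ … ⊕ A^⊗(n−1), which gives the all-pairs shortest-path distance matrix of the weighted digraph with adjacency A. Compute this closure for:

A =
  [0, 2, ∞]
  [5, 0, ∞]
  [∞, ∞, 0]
Closure =
  [0, 2, ∞]
  [5, 0, ∞]
  [∞, ∞, 0]

This is the Floyd-Warshall all-pairs shortest-path computation. For each intermediate vertex k = 0, 1, …, 2, update dist[i][j] ← min(dist[i][j], dist[i][k] + dist[k][j]). The final matrix gives, for each (i, j), the minimum total weight of any directed path from i to j (possibly empty when i = j).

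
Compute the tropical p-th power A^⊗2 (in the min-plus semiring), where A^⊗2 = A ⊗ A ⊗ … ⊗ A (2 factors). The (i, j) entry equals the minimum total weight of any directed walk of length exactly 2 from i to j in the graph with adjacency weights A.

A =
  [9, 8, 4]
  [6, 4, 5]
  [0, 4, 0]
A^⊗2 =
  [4, 8, 4]
  [5, 8, 5]
  [0, 4, 0]

Each entry (A^⊗2)_ij equals the minimum over all length-2 walks i = v_0 → v_1 → … → v_2 = j of Σ_t A[v_t][v_{t+1}]. For example, for (i, j) = (0, 2) we minimise over 3 possible intermediate vertex sequences; the minimum is 4, attained along the walk 0 → 2 → 2.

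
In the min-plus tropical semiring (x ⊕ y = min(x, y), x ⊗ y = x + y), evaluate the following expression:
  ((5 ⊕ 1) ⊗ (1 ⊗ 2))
((5 ⊕ 1) ⊗ (1 ⊗ 2)) = 4

Expand innermost to outermost. Recall ⊕ takes the minimum of its arguments and ⊗ takes their sum. Working out the expression ((5 ⊕ 1) ⊗ (1 ⊗ 2)) gives 4.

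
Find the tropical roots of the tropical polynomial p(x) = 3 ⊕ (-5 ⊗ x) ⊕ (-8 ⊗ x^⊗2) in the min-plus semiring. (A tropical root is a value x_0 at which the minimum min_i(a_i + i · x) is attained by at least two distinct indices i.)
Roots: {3, 8}

Each tropical root is a break point of the lower envelope of the lines y = a_i + i · x (there are 3 lines, with slopes 0, 1, ..., 2). Only the lines that attain the minimum somewhere contribute to roots; other lines are dominated. Here the surviving (envelope) indices are i = 2, i = 1, i = 0.
Intersections between consecutive envelope lines give the roots: for adjacent envelope indices i < j the intersection is x = (a_i − a_j) / (j − i). Reading off the sorted break points: {3, 8}.
Verification: at each break x_0, at least two indices attain the minimum of min_i(a_i + i · x_0).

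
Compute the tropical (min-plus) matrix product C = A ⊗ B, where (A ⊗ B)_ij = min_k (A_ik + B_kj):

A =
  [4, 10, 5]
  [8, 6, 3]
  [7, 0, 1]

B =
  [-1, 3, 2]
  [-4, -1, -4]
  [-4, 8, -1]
A ⊗ B =
  [1, 7, 4]
  [-1, 5, 2]
  [-4, -1, -4]

Apply the min-plus product entry-by-entry:
  C[0][0] = min over k of (A[0][0] + B[0][0] = 4 + -1 = 3, A[0][1] + B[1][0] = 10 + -4 = 6, A[0][2] + B[2][0] = 5 + -4 = 1) = 1 (attained at k = 2)
  C[0][1] = min over k of (A[0][0] + B[0][1] = 4 + 3 = 7, A[0][1] + B[1][1] = 10 + -1 = 9, A[0][2] + B[2][1] = 5 + 8 = 13) = 7 (attained at k = 0)
  C[0][2] = min over k of (A[0][0] + B[0][2] = 4 + 2 = 6, A[0][1] + B[1][2] = 10 + -4 = 6, A[0][2] + B[2][2] = 5 + -1 = 4) = 4 (attained at k = 2)
  C[1][0] = min over k of (A[1][0] + B[0][0] = 8 + -1 = 7, A[1][1] + B[1][0] = 6 + -4 = 2, A[1][2] + B[2][0] = 3 + -4 = -1) = -1 (attained at k = 2)
  C[1][1] = min over k of (A[1][0] + B[0][1] = 8 + 3 = 11, A[1][1] + B[1][1] = 6 + -1 = 5, A[1][2] + B[2][1] = 3 + 8 = 11) = 5 (attained at k = 1)
  C[1][2] = min over k of (A[1][0] + B[0][2] = 8 + 2 = 10, A[1][1] + B[1][2] = 6 + -4 = 2, A[1][2] + B[2][2] = 3 + -1 = 2) = 2 (attained at k = 1)
  C[2][0] = min over k of (A[2][0] + B[0][0] = 7 + -1 = 6, A[2][1] + B[1][0] = 0 + -4 = -4, A[2][2] + B[2][0] = 1 + -4 = -3) = -4 (attained at k = 1)
  C[2][1] = min over k of (A[2][0] + B[0][1] = 7 + 3 = 10, A[2][1] + B[1][1] = 0 + -1 = -1, A[2][2] + B[2][1] = 1 + 8 = 9) = -1 (attained at k = 1)
  C[2][2] = min over k of (A[2][0] + B[0][2] = 7 + 2 = 9, A[2][1] + B[1][2] = 0 + -4 = -4, A[2][2] + B[2][2] = 1 + -1 = 0) = -4 (attained at k = 1)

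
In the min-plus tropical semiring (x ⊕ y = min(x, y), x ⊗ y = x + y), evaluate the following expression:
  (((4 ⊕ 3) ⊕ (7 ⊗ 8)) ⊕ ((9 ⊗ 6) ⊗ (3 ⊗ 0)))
(((4 ⊕ 3) ⊕ (7 ⊗ 8)) ⊕ ((9 ⊗ 6) ⊗ (3 ⊗ 0))) = 3

Expand innermost to outermost. Recall ⊕ takes the minimum of its arguments and ⊗ takes their sum. Working out the expression (((4 ⊕ 3) ⊕ (7 ⊗ 8)) ⊕ ((9 ⊗ 6) ⊗ (3 ⊗ 0))) gives 3.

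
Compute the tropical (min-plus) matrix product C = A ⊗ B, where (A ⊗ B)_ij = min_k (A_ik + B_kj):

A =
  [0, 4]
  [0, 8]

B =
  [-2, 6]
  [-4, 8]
A ⊗ B =
  [-2, 6]
  [-2, 6]

Apply the min-plus product entry-by-entry:
  C[0][0] = min over k of (A[0][0] + B[0][0] = 0 + -2 = -2, A[0][1] + B[1][0] = 4 + -4 = 0) = -2 (attained at k = 0)
  C[0][1] = min over k of (A[0][0] + B[0][1] = 0 + 6 = 6, A[0][1] + B[1][1] = 4 + 8 = 12) = 6 (attained at k = 0)
  C[1][0] = min over k of (A[1][0] + B[0][0] = 0 + -2 = -2, A[1][1] + B[1][0] = 8 + -4 = 4) = -2 (attained at k = 0)
  C[1][1] = min over k of (A[1][0] + B[0][1] = 0 + 6 = 6, A[1][1] + B[1][1] = 8 + 8 = 16) = 6 (attained at k = 0)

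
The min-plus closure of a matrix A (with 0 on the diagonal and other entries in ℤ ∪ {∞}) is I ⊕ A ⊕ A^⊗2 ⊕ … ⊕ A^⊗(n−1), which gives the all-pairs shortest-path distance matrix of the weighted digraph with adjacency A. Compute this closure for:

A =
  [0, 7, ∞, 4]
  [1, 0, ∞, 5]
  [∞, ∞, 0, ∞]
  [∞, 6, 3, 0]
Closure =
  [0, 7, 7, 4]
  [1, 0, 8, 5]
  [∞, ∞, 0, ∞]
  [7, 6, 3, 0]

This is the Floyd-Warshall all-pairs shortest-path computation. For each intermediate vertex k = 0, 1, …, 3, update dist[i][j] ← min(dist[i][j], dist[i][k] + dist[k][j]). The final matrix gives, for each (i, j), the minimum total weight of any directed path from i to j (possibly empty when i = j).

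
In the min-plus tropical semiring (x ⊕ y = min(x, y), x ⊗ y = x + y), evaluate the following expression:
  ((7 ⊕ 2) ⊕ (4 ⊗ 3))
((7 ⊕ 2) ⊕ (4 ⊗ 3)) = 2

Expand innermost to outermost. Recall ⊕ takes the minimum of its arguments and ⊗ takes their sum. Working out the expression ((7 ⊕ 2) ⊕ (4 ⊗ 3)) gives 2.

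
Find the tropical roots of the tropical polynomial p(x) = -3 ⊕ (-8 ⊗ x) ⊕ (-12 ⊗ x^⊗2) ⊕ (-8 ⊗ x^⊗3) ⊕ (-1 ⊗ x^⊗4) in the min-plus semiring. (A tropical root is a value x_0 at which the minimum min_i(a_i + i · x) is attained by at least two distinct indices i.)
Roots: {-7, -4, 4, 5}

Each tropical root is a break point of the lower envelope of the lines y = a_i + i · x (there are 5 lines, with slopes 0, 1, ..., 4). Only the lines that attain the minimum somewhere contribute to roots; other lines are dominated. Here the surviving (envelope) indices are i = 4, i = 3, i = 2, i = 1, i = 0.
Intersections between consecutive envelope lines give the roots: for adjacent envelope indices i < j the intersection is x = (a_i − a_j) / (j − i). Reading off the sorted break points: {-7, -4, 4, 5}.
Verification: at each break x_0, at least two indices attain the minimum of min_i(a_i + i · x_0).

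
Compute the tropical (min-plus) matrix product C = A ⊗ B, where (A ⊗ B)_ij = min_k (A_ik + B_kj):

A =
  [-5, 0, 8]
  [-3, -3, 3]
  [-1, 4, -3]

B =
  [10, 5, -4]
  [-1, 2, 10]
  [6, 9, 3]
A ⊗ B =
  [-1, 0, -9]
  [-4, -1, -7]
  [3, 4, -5]

Apply the min-plus product entry-by-entry:
  C[0][0] = min over k of (A[0][0] + B[0][0] = -5 + 10 = 5, A[0][1] + B[1][0] = 0 + -1 = -1, A[0][2] + B[2][0] = 8 + 6 = 14) = -1 (attained at k = 1)
  C[0][1] = min over k of (A[0][0] + B[0][1] = -5 + 5 = 0, A[0][1] + B[1][1] = 0 + 2 = 2, A[0][2] + B[2][1] = 8 + 9 = 17) = 0 (attained at k = 0)
  C[0][2] = min over k of (A[0][0] + B[0][2] = -5 + -4 = -9, A[0][1] + B[1][2] = 0 + 10 = 10, A[0][2] + B[2][2] = 8 + 3 = 11) = -9 (attained at k = 0)
  C[1][0] = min over k of (A[1][0] + B[0][0] = -3 + 10 = 7, A[1][1] + B[1][0] = -3 + -1 = -4, A[1][2] + B[2][0] = 3 + 6 = 9) = -4 (attained at k = 1)
  C[1][1] = min over k of (A[1][0] + B[0][1] = -3 + 5 = 2, A[1][1] + B[1][1] = -3 + 2 = -1, A[1][2] + B[2][1] = 3 + 9 = 12) = -1 (attained at k = 1)
  C[1][2] = min over k of (A[1][0] + B[0][2] = -3 + -4 = -7, A[1][1] + B[1][2] = -3 + 10 = 7, A[1][2] + B[2][2] = 3 + 3 = 6) = -7 (attained at k = 0)
  C[2][0] = min over k of (A[2][0] + B[0][0] = -1 + 10 = 9, A[2][1] + B[1][0] = 4 + -1 = 3, A[2][2] + B[2][0] = -3 + 6 = 3) = 3 (attained at k = 1)
  C[2][1] = min over k of (A[2][0] + B[0][1] = -1 + 5 = 4, A[2][1] + B[1][1] = 4 + 2 = 6, A[2][2] + B[2][1] = -3 + 9 = 6) = 4 (attained at k = 0)
  C[2][2] = min over k of (A[2][0] + B[0][2] = -1 + -4 = -5, A[2][1] + B[1][2] = 4 + 10 = 14, A[2][2] + B[2][2] = -3 + 3 = 0) = -5 (attained at k = 0)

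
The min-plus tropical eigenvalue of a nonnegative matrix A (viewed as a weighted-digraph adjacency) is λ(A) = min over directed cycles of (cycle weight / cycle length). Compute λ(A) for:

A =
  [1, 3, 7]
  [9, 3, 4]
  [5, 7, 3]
λ(A) = 1

Enumerate directed cycles and compute their means (weight / length). Sample:
  cycle 0 → 0: weight = 1, length = 1, mean = 1/1 ≈ 1.000
  cycle 1 → 1: weight = 3, length = 1, mean = 3/1 ≈ 3.000
  cycle 2 → 2: weight = 3, length = 1, mean = 3/1 ≈ 3.000
  cycle 0 → 1 → 0: weight = 12, length = 2, mean = 12/2 ≈ 6.000
  cycle 0 → 2 → 0: weight = 12, length = 2, mean = 12/2 ≈ 6.000
  cycle 1 → 0 → 1: weight = 12, length = 2, mean = 12/2 ≈ 6.000
Minimum mean = 1.000, attained e.g. along the cycle 0 → 0 with weight 1 and length 1. So λ(A) = 1/1 = 1.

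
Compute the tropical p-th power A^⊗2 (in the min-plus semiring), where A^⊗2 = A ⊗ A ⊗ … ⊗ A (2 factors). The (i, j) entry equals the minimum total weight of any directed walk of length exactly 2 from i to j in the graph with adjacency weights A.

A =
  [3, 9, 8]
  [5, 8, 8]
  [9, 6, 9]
A^⊗2 =
  [6, 12, 11]
  [8, 14, 13]
  [11, 14, 14]

Each entry (A^⊗2)_ij equals the minimum over all length-2 walks i = v_0 → v_1 → … → v_2 = j of Σ_t A[v_t][v_{t+1}]. For example, for (i, j) = (0, 2) we minimise over 3 possible intermediate vertex sequences; the minimum is 11, attained along the walk 0 → 0 → 2.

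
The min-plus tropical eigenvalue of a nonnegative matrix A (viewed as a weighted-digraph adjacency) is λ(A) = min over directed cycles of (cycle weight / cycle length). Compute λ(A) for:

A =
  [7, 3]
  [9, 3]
λ(A) = 3

Enumerate directed cycles and compute their means (weight / length). Sample:
  cycle 0 → 0: weight = 7, length = 1, mean = 7/1 ≈ 7.000
  cycle 1 → 1: weight = 3, length = 1, mean = 3/1 ≈ 3.000
  cycle 0 → 1 → 0: weight = 12, length = 2, mean = 12/2 ≈ 6.000
  cycle 1 → 0 → 1: weight = 12, length = 2, mean = 12/2 ≈ 6.000
Minimum mean = 3.000, attained e.g. along the cycle 1 → 1 with weight 3 and length 1. So λ(A) = 3/1 = 3.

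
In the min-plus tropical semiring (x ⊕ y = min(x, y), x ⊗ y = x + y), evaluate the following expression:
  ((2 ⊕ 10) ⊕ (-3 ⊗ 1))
((2 ⊕ 10) ⊕ (-3 ⊗ 1)) = -2

Expand innermost to outermost. Recall ⊕ takes the minimum of its arguments and ⊗ takes their sum. Working out the expression ((2 ⊕ 10) ⊕ (-3 ⊗ 1)) gives -2.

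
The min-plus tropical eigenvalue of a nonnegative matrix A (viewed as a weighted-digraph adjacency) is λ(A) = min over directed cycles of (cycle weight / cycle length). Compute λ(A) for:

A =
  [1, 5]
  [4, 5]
λ(A) = 1

Enumerate directed cycles and compute their means (weight / length). Sample:
  cycle 0 → 0: weight = 1, length = 1, mean = 1/1 ≈ 1.000
  cycle 1 → 1: weight = 5, length = 1, mean = 5/1 ≈ 5.000
  cycle 0 → 1 → 0: weight = 9, length = 2, mean = 9/2 ≈ 4.500
  cycle 1 → 0 → 1: weight = 9, length = 2, mean = 9/2 ≈ 4.500
Minimum mean = 1.000, attained e.g. along the cycle 0 → 0 with weight 1 and length 1. So λ(A) = 1/1 = 1.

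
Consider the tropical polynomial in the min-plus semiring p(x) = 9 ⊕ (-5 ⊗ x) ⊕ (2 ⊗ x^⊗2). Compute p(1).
p(1) = -4

A tropical monomial a ⊗ x^⊗i evaluates to a + i · x. Evaluating each term at x = 1:
  Term 0 contributes 9 + 0 · 1 = 9
  Term 1 contributes -5 + 1 · 1 = -4
  Term 2 contributes 2 + 2 · 1 = 4
p(1) = ⊕ of these = min[9, -4, 4] = -4.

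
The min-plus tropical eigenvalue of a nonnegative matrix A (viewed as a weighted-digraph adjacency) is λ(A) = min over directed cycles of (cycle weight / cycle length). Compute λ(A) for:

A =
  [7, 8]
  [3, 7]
λ(A) = 11/2

Enumerate directed cycles and compute their means (weight / length). Sample:
  cycle 0 → 0: weight = 7, length = 1, mean = 7/1 ≈ 7.000
  cycle 1 → 1: weight = 7, length = 1, mean = 7/1 ≈ 7.000
  cycle 0 → 1 → 0: weight = 11, length = 2, mean = 11/2 ≈ 5.500
  cycle 1 → 0 → 1: weight = 11, length = 2, mean = 11/2 ≈ 5.500
Minimum mean = 5.500, attained e.g. along the cycle 0 → 1 → 0 with weight 11 and length 2. So λ(A) = 11/2 = 11/2.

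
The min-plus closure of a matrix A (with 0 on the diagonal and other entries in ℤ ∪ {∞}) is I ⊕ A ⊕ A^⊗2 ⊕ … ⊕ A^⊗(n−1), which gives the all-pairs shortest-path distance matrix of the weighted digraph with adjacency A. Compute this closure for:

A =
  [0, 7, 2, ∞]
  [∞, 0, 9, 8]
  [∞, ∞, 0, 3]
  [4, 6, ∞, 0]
Closure =
  [0, 7, 2, 5]
  [12, 0, 9, 8]
  [7, 9, 0, 3]
  [4, 6, 6, 0]

This is the Floyd-Warshall all-pairs shortest-path computation. For each intermediate vertex k = 0, 1, …, 3, update dist[i][j] ← min(dist[i][j], dist[i][k] + dist[k][j]). The final matrix gives, for each (i, j), the minimum total weight of any directed path from i to j (possibly empty when i = j).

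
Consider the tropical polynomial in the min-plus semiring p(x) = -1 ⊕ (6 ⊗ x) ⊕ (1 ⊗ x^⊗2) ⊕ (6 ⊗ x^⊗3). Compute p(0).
p(0) = -1

A tropical monomial a ⊗ x^⊗i evaluates to a + i · x. Evaluating each term at x = 0:
  Term 0 contributes -1 + 0 · 0 = -1
  Term 1 contributes 6 + 1 · 0 = 6
  Term 2 contributes 1 + 2 · 0 = 1
  Term 3 contributes 6 + 3 · 0 = 6
p(0) = ⊕ of these = min[-1, 6, 1, 6] = -1.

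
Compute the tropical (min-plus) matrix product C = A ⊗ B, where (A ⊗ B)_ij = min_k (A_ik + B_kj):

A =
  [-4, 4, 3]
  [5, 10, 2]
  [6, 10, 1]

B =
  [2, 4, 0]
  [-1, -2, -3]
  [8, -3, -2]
A ⊗ B =
  [-2, 0, -4]
  [7, -1, 0]
  [8, -2, -1]

Apply the min-plus product entry-by-entry:
  C[0][0] = min over k of (A[0][0] + B[0][0] = -4 + 2 = -2, A[0][1] + B[1][0] = 4 + -1 = 3, A[0][2] + B[2][0] = 3 + 8 = 11) = -2 (attained at k = 0)
  C[0][1] = min over k of (A[0][0] + B[0][1] = -4 + 4 = 0, A[0][1] + B[1][1] = 4 + -2 = 2, A[0][2] + B[2][1] = 3 + -3 = 0) = 0 (attained at k = 0)
  C[0][2] = min over k of (A[0][0] + B[0][2] = -4 + 0 = -4, A[0][1] + B[1][2] = 4 + -3 = 1, A[0][2] + B[2][2] = 3 + -2 = 1) = -4 (attained at k = 0)
  C[1][0] = min over k of (A[1][0] + B[0][0] = 5 + 2 = 7, A[1][1] + B[1][0] = 10 + -1 = 9, A[1][2] + B[2][0] = 2 + 8 = 10) = 7 (attained at k = 0)
  C[1][1] = min over k of (A[1][0] + B[0][1] = 5 + 4 = 9, A[1][1] + B[1][1] = 10 + -2 = 8, A[1][2] + B[2][1] = 2 + -3 = -1) = -1 (attained at k = 2)
  C[1][2] = min over k of (A[1][0] + B[0][2] = 5 + 0 = 5, A[1][1] + B[1][2] = 10 + -3 = 7, A[1][2] + B[2][2] = 2 + -2 = 0) = 0 (attained at k = 2)
  C[2][0] = min over k of (A[2][0] + B[0][0] = 6 + 2 = 8, A[2][1] + B[1][0] = 10 + -1 = 9, A[2][2] + B[2][0] = 1 + 8 = 9) = 8 (attained at k = 0)
  C[2][1] = min over k of (A[2][0] + B[0][1] = 6 + 4 = 10, A[2][1] + B[1][1] = 10 + -2 = 8, A[2][2] + B[2][1] = 1 + -3 = -2) = -2 (attained at k = 2)
  C[2][2] = min over k of (A[2][0] + B[0][2] = 6 + 0 = 6, A[2][1] + B[1][2] = 10 + -3 = 7, A[2][2] + B[2][2] = 1 + -2 = -1) = -1 (attained at k = 2)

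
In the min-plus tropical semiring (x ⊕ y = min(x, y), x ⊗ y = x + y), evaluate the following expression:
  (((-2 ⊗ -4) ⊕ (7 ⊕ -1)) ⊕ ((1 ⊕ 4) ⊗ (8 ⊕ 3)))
(((-2 ⊗ -4) ⊕ (7 ⊕ -1)) ⊕ ((1 ⊕ 4) ⊗ (8 ⊕ 3))) = -6

Expand innermost to outermost. Recall ⊕ takes the minimum of its arguments and ⊗ takes their sum. Working out the expression (((-2 ⊗ -4) ⊕ (7 ⊕ -1)) ⊕ ((1 ⊕ 4) ⊗ (8 ⊕ 3))) gives -6.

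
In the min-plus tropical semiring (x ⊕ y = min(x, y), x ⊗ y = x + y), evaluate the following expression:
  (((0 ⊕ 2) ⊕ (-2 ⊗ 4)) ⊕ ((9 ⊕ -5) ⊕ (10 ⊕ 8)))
(((0 ⊕ 2) ⊕ (-2 ⊗ 4)) ⊕ ((9 ⊕ -5) ⊕ (10 ⊕ 8))) = -5

Expand innermost to outermost. Recall ⊕ takes the minimum of its arguments and ⊗ takes their sum. Working out the expression (((0 ⊕ 2) ⊕ (-2 ⊗ 4)) ⊕ ((9 ⊕ -5) ⊕ (10 ⊕ 8))) gives -5.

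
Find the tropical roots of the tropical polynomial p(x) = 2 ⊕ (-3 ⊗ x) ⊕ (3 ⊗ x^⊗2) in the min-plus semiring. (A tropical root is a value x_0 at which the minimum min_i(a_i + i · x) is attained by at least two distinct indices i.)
Roots: {-6, 5}

Each tropical root is a break point of the lower envelope of the lines y = a_i + i · x (there are 3 lines, with slopes 0, 1, ..., 2). Only the lines that attain the minimum somewhere contribute to roots; other lines are dominated. Here the surviving (envelope) indices are i = 2, i = 1, i = 0.
Intersections between consecutive envelope lines give the roots: for adjacent envelope indices i < j the intersection is x = (a_i − a_j) / (j − i). Reading off the sorted break points: {-6, 5}.
Verification: at each break x_0, at least two indices attain the minimum of min_i(a_i + i · x_0).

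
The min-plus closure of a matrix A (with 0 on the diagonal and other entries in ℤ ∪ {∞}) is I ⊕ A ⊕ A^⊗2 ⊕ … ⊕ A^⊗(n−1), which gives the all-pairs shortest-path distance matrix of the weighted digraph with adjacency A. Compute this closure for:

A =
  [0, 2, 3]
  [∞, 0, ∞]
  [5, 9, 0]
Closure =
  [0, 2, 3]
  [∞, 0, ∞]
  [5, 7, 0]

This is the Floyd-Warshall all-pairs shortest-path computation. For each intermediate vertex k = 0, 1, …, 2, update dist[i][j] ← min(dist[i][j], dist[i][k] + dist[k][j]). The final matrix gives, for each (i, j), the minimum total weight of any directed path from i to j (possibly empty when i = j).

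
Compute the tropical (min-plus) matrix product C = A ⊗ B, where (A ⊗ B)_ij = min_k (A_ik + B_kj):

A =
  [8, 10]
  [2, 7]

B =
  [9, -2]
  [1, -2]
A ⊗ B =
  [11, 6]
  [8, 0]

Apply the min-plus product entry-by-entry:
  C[0][0] = min over k of (A[0][0] + B[0][0] = 8 + 9 = 17, A[0][1] + B[1][0] = 10 + 1 = 11) = 11 (attained at k = 1)
  C[0][1] = min over k of (A[0][0] + B[0][1] = 8 + -2 = 6, A[0][1] + B[1][1] = 10 + -2 = 8) = 6 (attained at k = 0)
  C[1][0] = min over k of (A[1][0] + B[0][0] = 2 + 9 = 11, A[1][1] + B[1][0] = 7 + 1 = 8) = 8 (attained at k = 1)
  C[1][1] = min over k of (A[1][0] + B[0][1] = 2 + -2 = 0, A[1][1] + B[1][1] = 7 + -2 = 5) = 0 (attained at k = 0)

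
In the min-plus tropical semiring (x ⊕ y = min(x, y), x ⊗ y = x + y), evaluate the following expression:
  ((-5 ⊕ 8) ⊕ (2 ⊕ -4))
((-5 ⊕ 8) ⊕ (2 ⊕ -4)) = -5

Expand innermost to outermost. Recall ⊕ takes the minimum of its arguments and ⊗ takes their sum. Working out the expression ((-5 ⊕ 8) ⊕ (2 ⊕ -4)) gives -5.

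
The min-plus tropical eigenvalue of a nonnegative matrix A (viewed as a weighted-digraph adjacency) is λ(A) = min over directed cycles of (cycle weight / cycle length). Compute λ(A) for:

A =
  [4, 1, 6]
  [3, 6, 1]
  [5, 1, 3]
λ(A) = 1

Enumerate directed cycles and compute their means (weight / length). Sample:
  cycle 0 → 0: weight = 4, length = 1, mean = 4/1 ≈ 4.000
  cycle 1 → 1: weight = 6, length = 1, mean = 6/1 ≈ 6.000
  cycle 2 → 2: weight = 3, length = 1, mean = 3/1 ≈ 3.000
  cycle 0 → 1 → 0: weight = 4, length = 2, mean = 4/2 ≈ 2.000
  cycle 0 → 2 → 0: weight = 11, length = 2, mean = 11/2 ≈ 5.500
  cycle 1 → 0 → 1: weight = 4, length = 2, mean = 4/2 ≈ 2.000
Minimum mean = 1.000, attained e.g. along the cycle 1 → 2 → 1 with weight 2 and length 2. So λ(A) = 2/2 = 1.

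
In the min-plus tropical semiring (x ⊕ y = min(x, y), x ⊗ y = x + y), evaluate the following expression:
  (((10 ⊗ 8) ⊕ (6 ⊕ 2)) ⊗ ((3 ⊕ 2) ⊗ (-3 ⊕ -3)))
(((10 ⊗ 8) ⊕ (6 ⊕ 2)) ⊗ ((3 ⊕ 2) ⊗ (-3 ⊕ -3))) = 1

Expand innermost to outermost. Recall ⊕ takes the minimum of its arguments and ⊗ takes their sum. Working out the expression (((10 ⊗ 8) ⊕ (6 ⊕ 2)) ⊗ ((3 ⊕ 2) ⊗ (-3 ⊕ -3))) gives 1.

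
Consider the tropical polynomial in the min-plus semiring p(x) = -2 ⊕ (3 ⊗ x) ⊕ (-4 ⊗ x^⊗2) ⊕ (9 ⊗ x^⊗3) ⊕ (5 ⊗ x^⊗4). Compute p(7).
p(7) = -2

A tropical monomial a ⊗ x^⊗i evaluates to a + i · x. Evaluating each term at x = 7:
  Term 0 contributes -2 + 0 · 7 = -2
  Term 1 contributes 3 + 1 · 7 = 10
  Term 2 contributes -4 + 2 · 7 = 10
  Term 3 contributes 9 + 3 · 7 = 30
  Term 4 contributes 5 + 4 · 7 = 33
p(7) = ⊕ of these = min[-2, 10, 10, 30, 33] = -2.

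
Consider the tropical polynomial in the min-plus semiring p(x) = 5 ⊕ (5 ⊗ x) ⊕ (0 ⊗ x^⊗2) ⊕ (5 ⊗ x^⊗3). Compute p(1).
p(1) = 2

A tropical monomial a ⊗ x^⊗i evaluates to a + i · x. Evaluating each term at x = 1:
  Term 0 contributes 5 + 0 · 1 = 5
  Term 1 contributes 5 + 1 · 1 = 6
  Term 2 contributes 0 + 2 · 1 = 2
  Term 3 contributes 5 + 3 · 1 = 8
p(1) = ⊕ of these = min[5, 6, 2, 8] = 2.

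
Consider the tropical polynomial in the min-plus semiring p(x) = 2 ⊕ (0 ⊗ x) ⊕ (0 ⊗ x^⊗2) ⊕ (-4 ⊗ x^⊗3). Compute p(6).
p(6) = 2

A tropical monomial a ⊗ x^⊗i evaluates to a + i · x. Evaluating each term at x = 6:
  Term 0 contributes 2 + 0 · 6 = 2
  Term 1 contributes 0 + 1 · 6 = 6
  Term 2 contributes 0 + 2 · 6 = 12
  Term 3 contributes -4 + 3 · 6 = 14
p(6) = ⊕ of these = min[2, 6, 12, 14] = 2.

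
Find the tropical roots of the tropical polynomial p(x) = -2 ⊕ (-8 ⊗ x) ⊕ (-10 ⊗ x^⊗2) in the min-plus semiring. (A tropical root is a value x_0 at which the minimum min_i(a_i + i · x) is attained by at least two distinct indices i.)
Roots: {2, 6}

Each tropical root is a break point of the lower envelope of the lines y = a_i + i · x (there are 3 lines, with slopes 0, 1, ..., 2). Only the lines that attain the minimum somewhere contribute to roots; other lines are dominated. Here the surviving (envelope) indices are i = 2, i = 1, i = 0.
Intersections between consecutive envelope lines give the roots: for adjacent envelope indices i < j the intersection is x = (a_i − a_j) / (j − i). Reading off the sorted break points: {2, 6}.
Verification: at each break x_0, at least two indices attain the minimum of min_i(a_i + i · x_0).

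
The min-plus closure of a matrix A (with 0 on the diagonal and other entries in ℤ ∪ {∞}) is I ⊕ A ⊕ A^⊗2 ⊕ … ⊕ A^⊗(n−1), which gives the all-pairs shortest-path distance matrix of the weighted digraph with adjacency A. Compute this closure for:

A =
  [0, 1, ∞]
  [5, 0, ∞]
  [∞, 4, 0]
Closure =
  [0, 1, ∞]
  [5, 0, ∞]
  [9, 4, 0]

This is the Floyd-Warshall all-pairs shortest-path computation. For each intermediate vertex k = 0, 1, …, 2, update dist[i][j] ← min(dist[i][j], dist[i][k] + dist[k][j]). The final matrix gives, for each (i, j), the minimum total weight of any directed path from i to j (possibly empty when i = j).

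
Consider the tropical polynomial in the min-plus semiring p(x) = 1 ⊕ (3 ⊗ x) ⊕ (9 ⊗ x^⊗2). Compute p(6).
p(6) = 1

A tropical monomial a ⊗ x^⊗i evaluates to a + i · x. Evaluating each term at x = 6:
  Term 0 contributes 1 + 0 · 6 = 1
  Term 1 contributes 3 + 1 · 6 = 9
  Term 2 contributes 9 + 2 · 6 = 21
p(6) = ⊕ of these = min[1, 9, 21] = 1.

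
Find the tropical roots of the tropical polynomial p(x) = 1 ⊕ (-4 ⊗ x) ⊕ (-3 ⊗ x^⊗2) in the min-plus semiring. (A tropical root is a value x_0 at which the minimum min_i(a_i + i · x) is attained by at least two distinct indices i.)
Roots: {-1, 5}

Each tropical root is a break point of the lower envelope of the lines y = a_i + i · x (there are 3 lines, with slopes 0, 1, ..., 2). Only the lines that attain the minimum somewhere contribute to roots; other lines are dominated. Here the surviving (envelope) indices are i = 2, i = 1, i = 0.
Intersections between consecutive envelope lines give the roots: for adjacent envelope indices i < j the intersection is x = (a_i − a_j) / (j − i). Reading off the sorted break points: {-1, 5}.
Verification: at each break x_0, at least two indices attain the minimum of min_i(a_i + i · x_0).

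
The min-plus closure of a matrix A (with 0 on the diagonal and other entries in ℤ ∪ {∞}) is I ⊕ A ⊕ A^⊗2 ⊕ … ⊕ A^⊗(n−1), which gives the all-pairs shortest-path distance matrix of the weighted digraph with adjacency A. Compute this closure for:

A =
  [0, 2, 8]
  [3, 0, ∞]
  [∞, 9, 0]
Closure =
  [0, 2, 8]
  [3, 0, 11]
  [12, 9, 0]

This is the Floyd-Warshall all-pairs shortest-path computation. For each intermediate vertex k = 0, 1, …, 2, update dist[i][j] ← min(dist[i][j], dist[i][k] + dist[k][j]). The final matrix gives, for each (i, j), the minimum total weight of any directed path from i to j (possibly empty when i = j).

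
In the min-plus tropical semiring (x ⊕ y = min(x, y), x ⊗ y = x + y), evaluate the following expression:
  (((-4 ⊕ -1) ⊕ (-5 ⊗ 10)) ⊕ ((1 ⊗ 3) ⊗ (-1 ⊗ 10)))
(((-4 ⊕ -1) ⊕ (-5 ⊗ 10)) ⊕ ((1 ⊗ 3) ⊗ (-1 ⊗ 10))) = -4

Expand innermost to outermost. Recall ⊕ takes the minimum of its arguments and ⊗ takes their sum. Working out the expression (((-4 ⊕ -1) ⊕ (-5 ⊗ 10)) ⊕ ((1 ⊗ 3) ⊗ (-1 ⊗ 10))) gives -4.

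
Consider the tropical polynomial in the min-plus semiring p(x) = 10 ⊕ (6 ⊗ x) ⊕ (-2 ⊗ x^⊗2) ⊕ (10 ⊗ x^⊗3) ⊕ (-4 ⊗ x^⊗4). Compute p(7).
p(7) = 10

A tropical monomial a ⊗ x^⊗i evaluates to a + i · x. Evaluating each term at x = 7:
  Term 0 contributes 10 + 0 · 7 = 10
  Term 1 contributes 6 + 1 · 7 = 13
  Term 2 contributes -2 + 2 · 7 = 12
  Term 3 contributes 10 + 3 · 7 = 31
  Term 4 contributes -4 + 4 · 7 = 24
p(7) = ⊕ of these = min[10, 13, 12, 31, 24] = 10.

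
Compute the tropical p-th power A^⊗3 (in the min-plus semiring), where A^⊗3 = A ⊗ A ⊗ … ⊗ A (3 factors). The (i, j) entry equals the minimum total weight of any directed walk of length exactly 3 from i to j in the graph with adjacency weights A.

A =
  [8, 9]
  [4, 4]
A^⊗3 =
  [17, 17]
  [12, 12]

Each entry (A^⊗3)_ij equals the minimum over all length-3 walks i = v_0 → v_1 → … → v_3 = j of Σ_t A[v_t][v_{t+1}]. For example, for (i, j) = (0, 1) we minimise over 4 possible intermediate vertex sequences; the minimum is 17, attained along the walk 0 → 1 → 1 → 1.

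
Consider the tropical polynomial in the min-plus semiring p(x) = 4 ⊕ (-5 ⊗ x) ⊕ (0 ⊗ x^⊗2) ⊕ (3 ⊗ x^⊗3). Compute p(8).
p(8) = 3

A tropical monomial a ⊗ x^⊗i evaluates to a + i · x. Evaluating each term at x = 8:
  Term 0 contributes 4 + 0 · 8 = 4
  Term 1 contributes -5 + 1 · 8 = 3
  Term 2 contributes 0 + 2 · 8 = 16
  Term 3 contributes 3 + 3 · 8 = 27
p(8) = ⊕ of these = min[4, 3, 16, 27] = 3.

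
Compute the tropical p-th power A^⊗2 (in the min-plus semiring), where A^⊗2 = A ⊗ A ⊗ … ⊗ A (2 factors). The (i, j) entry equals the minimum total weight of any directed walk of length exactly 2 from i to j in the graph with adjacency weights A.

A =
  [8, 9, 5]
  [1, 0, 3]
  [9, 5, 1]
A^⊗2 =
  [10, 9, 6]
  [1, 0, 3]
  [6, 5, 2]

Each entry (A^⊗2)_ij equals the minimum over all length-2 walks i = v_0 → v_1 → … → v_2 = j of Σ_t A[v_t][v_{t+1}]. For example, for (i, j) = (0, 2) we minimise over 3 possible intermediate vertex sequences; the minimum is 6, attained along the walk 0 → 2 → 2.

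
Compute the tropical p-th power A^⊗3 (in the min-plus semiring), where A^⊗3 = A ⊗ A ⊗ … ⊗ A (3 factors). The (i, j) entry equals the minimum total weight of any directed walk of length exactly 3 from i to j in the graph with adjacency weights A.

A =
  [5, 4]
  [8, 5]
A^⊗3 =
  [15, 14]
  [18, 15]

Each entry (A^⊗3)_ij equals the minimum over all length-3 walks i = v_0 → v_1 → … → v_3 = j of Σ_t A[v_t][v_{t+1}]. For example, for (i, j) = (0, 1) we minimise over 4 possible intermediate vertex sequences; the minimum is 14, attained along the walk 0 → 0 → 0 → 1.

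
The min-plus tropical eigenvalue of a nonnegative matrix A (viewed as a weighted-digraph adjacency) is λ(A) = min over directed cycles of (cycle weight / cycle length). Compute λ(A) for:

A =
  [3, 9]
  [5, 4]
λ(A) = 3

Enumerate directed cycles and compute their means (weight / length). Sample:
  cycle 0 → 0: weight = 3, length = 1, mean = 3/1 ≈ 3.000
  cycle 1 → 1: weight = 4, length = 1, mean = 4/1 ≈ 4.000
  cycle 0 → 1 → 0: weight = 14, length = 2, mean = 14/2 ≈ 7.000
  cycle 1 → 0 → 1: weight = 14, length = 2, mean = 14/2 ≈ 7.000
Minimum mean = 3.000, attained e.g. along the cycle 0 → 0 with weight 3 and length 1. So λ(A) = 3/1 = 3.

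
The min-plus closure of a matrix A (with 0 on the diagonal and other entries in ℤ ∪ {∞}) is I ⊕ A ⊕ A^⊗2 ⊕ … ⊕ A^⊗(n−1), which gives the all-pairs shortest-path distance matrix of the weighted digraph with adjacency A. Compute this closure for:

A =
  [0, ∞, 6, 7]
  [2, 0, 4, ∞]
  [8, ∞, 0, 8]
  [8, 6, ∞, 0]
Closure =
  [0, 13, 6, 7]
  [2, 0, 4, 9]
  [8, 14, 0, 8]
  [8, 6, 10, 0]

This is the Floyd-Warshall all-pairs shortest-path computation. For each intermediate vertex k = 0, 1, …, 3, update dist[i][j] ← min(dist[i][j], dist[i][k] + dist[k][j]). The final matrix gives, for each (i, j), the minimum total weight of any directed path from i to j (possibly empty when i = j).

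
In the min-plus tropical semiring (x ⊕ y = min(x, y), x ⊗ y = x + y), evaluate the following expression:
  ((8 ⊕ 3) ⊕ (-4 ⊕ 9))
((8 ⊕ 3) ⊕ (-4 ⊕ 9)) = -4

Expand innermost to outermost. Recall ⊕ takes the minimum of its arguments and ⊗ takes their sum. Working out the expression ((8 ⊕ 3) ⊕ (-4 ⊕ 9)) gives -4.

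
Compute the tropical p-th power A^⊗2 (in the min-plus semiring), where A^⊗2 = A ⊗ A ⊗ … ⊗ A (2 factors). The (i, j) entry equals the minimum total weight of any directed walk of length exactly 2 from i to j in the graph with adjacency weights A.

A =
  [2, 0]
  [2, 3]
A^⊗2 =
  [2, 2]
  [4, 2]

Each entry (A^⊗2)_ij equals the minimum over all length-2 walks i = v_0 → v_1 → … → v_2 = j of Σ_t A[v_t][v_{t+1}]. For example, for (i, j) = (0, 1) we minimise over 2 possible intermediate vertex sequences; the minimum is 2, attained along the walk 0 → 0 → 1.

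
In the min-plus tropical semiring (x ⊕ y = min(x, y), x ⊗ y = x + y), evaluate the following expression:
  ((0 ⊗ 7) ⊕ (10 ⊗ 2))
((0 ⊗ 7) ⊕ (10 ⊗ 2)) = 7

Expand innermost to outermost. Recall ⊕ takes the minimum of its arguments and ⊗ takes their sum. Working out the expression ((0 ⊗ 7) ⊕ (10 ⊗ 2)) gives 7.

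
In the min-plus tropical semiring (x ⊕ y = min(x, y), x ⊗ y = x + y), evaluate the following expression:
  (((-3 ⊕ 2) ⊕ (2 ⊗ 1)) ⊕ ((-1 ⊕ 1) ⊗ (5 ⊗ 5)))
(((-3 ⊕ 2) ⊕ (2 ⊗ 1)) ⊕ ((-1 ⊕ 1) ⊗ (5 ⊗ 5))) = -3

Expand innermost to outermost. Recall ⊕ takes the minimum of its arguments and ⊗ takes their sum. Working out the expression (((-3 ⊕ 2) ⊕ (2 ⊗ 1)) ⊕ ((-1 ⊕ 1) ⊗ (5 ⊗ 5))) gives -3.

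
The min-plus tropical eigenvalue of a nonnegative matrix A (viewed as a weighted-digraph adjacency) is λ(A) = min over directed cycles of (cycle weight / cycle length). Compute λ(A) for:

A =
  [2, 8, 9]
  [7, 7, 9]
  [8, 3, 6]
λ(A) = 2

Enumerate directed cycles and compute their means (weight / length). Sample:
  cycle 0 → 0: weight = 2, length = 1, mean = 2/1 ≈ 2.000
  cycle 1 → 1: weight = 7, length = 1, mean = 7/1 ≈ 7.000
  cycle 2 → 2: weight = 6, length = 1, mean = 6/1 ≈ 6.000
  cycle 0 → 1 → 0: weight = 15, length = 2, mean = 15/2 ≈ 7.500
  cycle 0 → 2 → 0: weight = 17, length = 2, mean = 17/2 ≈ 8.500
  cycle 1 → 0 → 1: weight = 15, length = 2, mean = 15/2 ≈ 7.500
Minimum mean = 2.000, attained e.g. along the cycle 0 → 0 with weight 2 and length 1. So λ(A) = 2/1 = 2.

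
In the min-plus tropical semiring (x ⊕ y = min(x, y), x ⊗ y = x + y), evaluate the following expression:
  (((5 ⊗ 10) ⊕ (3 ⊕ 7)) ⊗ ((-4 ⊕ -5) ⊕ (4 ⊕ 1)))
(((5 ⊗ 10) ⊕ (3 ⊕ 7)) ⊗ ((-4 ⊕ -5) ⊕ (4 ⊕ 1))) = -2

Expand innermost to outermost. Recall ⊕ takes the minimum of its arguments and ⊗ takes their sum. Working out the expression (((5 ⊗ 10) ⊕ (3 ⊕ 7)) ⊗ ((-4 ⊕ -5) ⊕ (4 ⊕ 1))) gives -2.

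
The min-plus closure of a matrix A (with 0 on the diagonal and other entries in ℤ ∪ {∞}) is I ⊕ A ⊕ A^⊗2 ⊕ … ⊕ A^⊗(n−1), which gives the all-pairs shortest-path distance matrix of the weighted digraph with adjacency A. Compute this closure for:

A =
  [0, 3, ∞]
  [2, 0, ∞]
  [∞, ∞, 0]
Closure =
  [0, 3, ∞]
  [2, 0, ∞]
  [∞, ∞, 0]

This is the Floyd-Warshall all-pairs shortest-path computation. For each intermediate vertex k = 0, 1, …, 2, update dist[i][j] ← min(dist[i][j], dist[i][k] + dist[k][j]). The final matrix gives, for each (i, j), the minimum total weight of any directed path from i to j (possibly empty when i = j).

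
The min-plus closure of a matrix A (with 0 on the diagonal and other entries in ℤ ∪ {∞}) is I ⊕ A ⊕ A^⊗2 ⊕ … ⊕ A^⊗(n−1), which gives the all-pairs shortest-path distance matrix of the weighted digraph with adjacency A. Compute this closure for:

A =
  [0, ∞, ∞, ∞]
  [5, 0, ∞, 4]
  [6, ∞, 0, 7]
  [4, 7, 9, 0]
Closure =
  [0, ∞, ∞, ∞]
  [5, 0, 13, 4]
  [6, 14, 0, 7]
  [4, 7, 9, 0]

This is the Floyd-Warshall all-pairs shortest-path computation. For each intermediate vertex k = 0, 1, …, 3, update dist[i][j] ← min(dist[i][j], dist[i][k] + dist[k][j]). The final matrix gives, for each (i, j), the minimum total weight of any directed path from i to j (possibly empty when i = j).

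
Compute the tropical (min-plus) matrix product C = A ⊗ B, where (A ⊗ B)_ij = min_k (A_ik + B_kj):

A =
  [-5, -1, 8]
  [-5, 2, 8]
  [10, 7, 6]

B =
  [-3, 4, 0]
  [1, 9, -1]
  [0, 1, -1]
A ⊗ B =
  [-8, -1, -5]
  [-8, -1, -5]
  [6, 7, 5]

Apply the min-plus product entry-by-entry:
  C[0][0] = min over k of (A[0][0] + B[0][0] = -5 + -3 = -8, A[0][1] + B[1][0] = -1 + 1 = 0, A[0][2] + B[2][0] = 8 + 0 = 8) = -8 (attained at k = 0)
  C[0][1] = min over k of (A[0][0] + B[0][1] = -5 + 4 = -1, A[0][1] + B[1][1] = -1 + 9 = 8, A[0][2] + B[2][1] = 8 + 1 = 9) = -1 (attained at k = 0)
  C[0][2] = min over k of (A[0][0] + B[0][2] = -5 + 0 = -5, A[0][1] + B[1][2] = -1 + -1 = -2, A[0][2] + B[2][2] = 8 + -1 = 7) = -5 (attained at k = 0)
  C[1][0] = min over k of (A[1][0] + B[0][0] = -5 + -3 = -8, A[1][1] + B[1][0] = 2 + 1 = 3, A[1][2] + B[2][0] = 8 + 0 = 8) = -8 (attained at k = 0)
  C[1][1] = min over k of (A[1][0] + B[0][1] = -5 + 4 = -1, A[1][1] + B[1][1] = 2 + 9 = 11, A[1][2] + B[2][1] = 8 + 1 = 9) = -1 (attained at k = 0)
  C[1][2] = min over k of (A[1][0] + B[0][2] = -5 + 0 = -5, A[1][1] + B[1][2] = 2 + -1 = 1, A[1][2] + B[2][2] = 8 + -1 = 7) = -5 (attained at k = 0)
  C[2][0] = min over k of (A[2][0] + B[0][0] = 10 + -3 = 7, A[2][1] + B[1][0] = 7 + 1 = 8, A[2][2] + B[2][0] = 6 + 0 = 6) = 6 (attained at k = 2)
  C[2][1] = min over k of (A[2][0] + B[0][1] = 10 + 4 = 14, A[2][1] + B[1][1] = 7 + 9 = 16, A[2][2] + B[2][1] = 6 + 1 = 7) = 7 (attained at k = 2)
  C[2][2] = min over k of (A[2][0] + B[0][2] = 10 + 0 = 10, A[2][1] + B[1][2] = 7 + -1 = 6, A[2][2] + B[2][2] = 6 + -1 = 5) = 5 (attained at k = 2)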